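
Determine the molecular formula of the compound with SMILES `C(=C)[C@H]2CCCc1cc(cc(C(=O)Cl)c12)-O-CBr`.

Heavy atoms from the SMILES: 1 Br, 14 C, 1 Cl, 2 O.
Implicit hydrogens by atom environment:
  5 × C: 2 H each → 10
  4 × C (aromatic): no H
  2 × C (aromatic): 1 H each → 2
  2 × C: 1 H each → 2
  2 × O: no H
  1 × Br: no H
  1 × C: no H
  1 × Cl: no H
  Total hydrogens = 14.
Molecular formula: C14H14BrClO2

C14H14BrClO2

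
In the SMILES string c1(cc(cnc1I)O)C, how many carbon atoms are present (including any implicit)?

The symbol for carbon appears 6 times in the SMILES. Lowercase c denotes aromatic carbon and counts toward C.

6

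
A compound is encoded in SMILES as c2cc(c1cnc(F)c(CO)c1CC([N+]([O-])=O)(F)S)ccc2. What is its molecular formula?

Heavy atoms from the SMILES: 14 C, 2 F, 2 N, 3 O, 1 S.
Implicit hydrogens by atom environment:
  6 × C (aromatic): 1 H each → 6
  5 × C (aromatic): no H
  2 × C: 2 H each → 4
  2 × F: no H
  1 × C: no H
  1 × N (aromatic): no H
  1 × N (charge +1): no H
  1 × O: 1 H
  1 × O: no H
  1 × O (charge -1): no H
  1 × S: 1 H
  Total hydrogens = 12.
Molecular formula: C14H12F2N2O3S

C14H12F2N2O3S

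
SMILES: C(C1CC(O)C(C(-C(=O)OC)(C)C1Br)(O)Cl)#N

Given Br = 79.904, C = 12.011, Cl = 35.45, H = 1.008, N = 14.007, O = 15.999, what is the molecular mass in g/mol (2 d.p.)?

326.57

Molecular formula: C10H13BrClNO4.
M = 1×79.904 + 10×12.011 + 1×35.45 + 13×1.008 + 1×14.007 + 4×15.999 = 326.57 g/mol.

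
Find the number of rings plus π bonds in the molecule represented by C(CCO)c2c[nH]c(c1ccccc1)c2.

7

Molecular formula from the SMILES: C13H15NO.
DoU = (2C + 2 + N − H − X)/2 = (2·13 + 2 + 1 − 15 − 0)/2 = 14/2 = 7.
(Structurally: 2 ring(s) + 5 π bond(s) = 7.)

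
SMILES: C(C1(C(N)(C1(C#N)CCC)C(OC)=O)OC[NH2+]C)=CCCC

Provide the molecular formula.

Heavy atoms from the SMILES: 16 C, 3 N, 3 O.
Implicit hydrogens by atom environment:
  5 × C: 2 H each → 10
  5 × C: no H
  4 × C: 3 H each → 12
  3 × O: no H
  2 × C: 1 H each → 2
  1 × N: 2 H
  1 × N (charge +1): 2 H
  1 × N: no H
  Total hydrogens = 28.
Net charge +1.
Molecular formula: C16H28N3O3+

C16H28N3O3+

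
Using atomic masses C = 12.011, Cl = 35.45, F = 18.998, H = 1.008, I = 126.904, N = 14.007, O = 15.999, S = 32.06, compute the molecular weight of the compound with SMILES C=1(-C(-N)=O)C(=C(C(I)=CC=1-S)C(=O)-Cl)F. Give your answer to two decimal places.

359.54

Molecular formula: C8H4ClFINO2S.
M = 8×12.011 + 1×35.45 + 1×18.998 + 4×1.008 + 1×126.904 + 1×14.007 + 2×15.999 + 1×32.06 = 359.54 g/mol.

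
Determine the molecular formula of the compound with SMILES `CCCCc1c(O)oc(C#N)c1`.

Heavy atoms from the SMILES: 9 C, 1 N, 2 O.
Implicit hydrogens by atom environment:
  3 × C: 2 H each → 6
  3 × C (aromatic): no H
  1 × C: 3 H
  1 × C (aromatic): 1 H
  1 × C: no H
  1 × N: no H
  1 × O: 1 H
  1 × O (aromatic): no H
  Total hydrogens = 11.
Molecular formula: C9H11NO2

C9H11NO2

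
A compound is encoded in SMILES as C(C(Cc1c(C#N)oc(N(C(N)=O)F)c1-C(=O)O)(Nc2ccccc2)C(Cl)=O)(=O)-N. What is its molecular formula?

Heavy atoms from the SMILES: 17 C, 1 Cl, 1 F, 5 N, 6 O.
Implicit hydrogens by atom environment:
  6 × C: no H
  5 × C (aromatic): 1 H each → 5
  5 × C (aromatic): no H
  4 × O: no H
  2 × N: 2 H each → 4
  2 × N: no H
  1 × C: 2 H
  1 × Cl: no H
  1 × F: no H
  1 × N: 1 H
  1 × O: 1 H
  1 × O (aromatic): no H
  Total hydrogens = 13.
Molecular formula: C17H13ClFN5O6

C17H13ClFN5O6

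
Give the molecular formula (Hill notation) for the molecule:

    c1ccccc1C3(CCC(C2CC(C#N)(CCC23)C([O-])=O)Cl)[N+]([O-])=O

Heavy atoms from the SMILES: 18 C, 1 Cl, 2 N, 4 O.
Implicit hydrogens by atom environment:
  5 × C: 2 H each → 10
  5 × C (aromatic): 1 H each → 5
  4 × C: no H
  3 × C: 1 H each → 3
  2 × O: no H
  2 × O (charge -1): no H
  1 × C (aromatic): no H
  1 × Cl: no H
  1 × N (charge +1): no H
  1 × N: no H
  Total hydrogens = 18.
Net charge -1.
Molecular formula: C18H18ClN2O4-

C18H18ClN2O4-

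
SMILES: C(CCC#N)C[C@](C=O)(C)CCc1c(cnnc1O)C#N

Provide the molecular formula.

Heavy atoms from the SMILES: 15 C, 4 N, 2 O.
Implicit hydrogens by atom environment:
  6 × C: 2 H each → 12
  3 × C (aromatic): no H
  3 × C: no H
  2 × N (aromatic): no H
  2 × N: no H
  1 × C: 3 H
  1 × C (aromatic): 1 H
  1 × C: 1 H
  1 × O: 1 H
  1 × O: no H
  Total hydrogens = 18.
Molecular formula: C15H18N4O2

C15H18N4O2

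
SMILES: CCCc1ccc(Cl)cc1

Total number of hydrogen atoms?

11

Hydrogens are implicit in SMILES; fill each atom to its normal valence:
  4 × C (aromatic): 1 H each → 4
  2 × C: 2 H each → 4
  2 × C (aromatic): no H
  1 × C: 3 H
  1 × Cl: no H
  Total hydrogens = 11.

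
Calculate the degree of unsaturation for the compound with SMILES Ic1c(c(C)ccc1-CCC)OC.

Molecular formula from the SMILES: C11H15IO.
DoU = (2C + 2 + N − H − X)/2 = (2·11 + 2 + 0 − 15 − 1)/2 = 8/2 = 4.
(Structurally: 1 ring(s) + 3 π bond(s) = 4.)

4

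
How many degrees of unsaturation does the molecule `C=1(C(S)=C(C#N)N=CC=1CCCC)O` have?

Molecular formula from the SMILES: C10H12N2OS.
DoU = (2C + 2 + N − H − X)/2 = (2·10 + 2 + 2 − 12 − 0)/2 = 12/2 = 6.
(Structurally: 1 ring(s) + 5 π bond(s) = 6.)

6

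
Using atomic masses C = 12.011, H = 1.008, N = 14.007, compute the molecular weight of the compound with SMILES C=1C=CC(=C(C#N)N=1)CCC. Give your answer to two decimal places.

146.19

Molecular formula: C9H10N2.
M = 9×12.011 + 10×1.008 + 2×14.007 = 146.19 g/mol.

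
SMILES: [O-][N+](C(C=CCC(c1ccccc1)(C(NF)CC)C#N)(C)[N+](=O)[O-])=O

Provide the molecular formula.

Heavy atoms from the SMILES: 16 C, 1 F, 4 N, 4 O.
Implicit hydrogens by atom environment:
  5 × C (aromatic): 1 H each → 5
  3 × C: 1 H each → 3
  3 × C: no H
  2 × C: 3 H each → 6
  2 × C: 2 H each → 4
  2 × N (charge +1): no H
  2 × O: no H
  2 × O (charge -1): no H
  1 × C (aromatic): no H
  1 × F: no H
  1 × N: 1 H
  1 × N: no H
  Total hydrogens = 19.
Molecular formula: C16H19FN4O4

C16H19FN4O4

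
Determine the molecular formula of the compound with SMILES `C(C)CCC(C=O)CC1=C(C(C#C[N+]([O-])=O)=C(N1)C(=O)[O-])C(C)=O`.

Heavy atoms from the SMILES: 16 C, 2 N, 6 O.
Implicit hydrogens by atom environment:
  4 × C: 2 H each → 8
  4 × C (aromatic): no H
  4 × C: no H
  4 × O: no H
  2 × C: 3 H each → 6
  2 × C: 1 H each → 2
  2 × O (charge -1): no H
  1 × N (aromatic): 1 H
  1 × N (charge +1): no H
  Total hydrogens = 17.
Net charge -1.
Molecular formula: C16H17N2O6-

C16H17N2O6-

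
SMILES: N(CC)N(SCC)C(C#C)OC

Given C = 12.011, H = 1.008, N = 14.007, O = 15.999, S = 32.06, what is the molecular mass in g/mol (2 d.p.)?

188.29

Molecular formula: C8H16N2OS.
M = 8×12.011 + 16×1.008 + 2×14.007 + 1×15.999 + 1×32.06 = 188.29 g/mol.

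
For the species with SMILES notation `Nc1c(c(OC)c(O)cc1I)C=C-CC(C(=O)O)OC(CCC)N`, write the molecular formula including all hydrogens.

Heavy atoms from the SMILES: 16 C, 1 I, 2 N, 5 O.
Implicit hydrogens by atom environment:
  5 × C (aromatic): no H
  4 × C: 1 H each → 4
  3 × C: 2 H each → 6
  3 × O: no H
  2 × C: 3 H each → 6
  2 × N: 2 H each → 4
  2 × O: 1 H each → 2
  1 × C (aromatic): 1 H
  1 × C: no H
  1 × I: no H
  Total hydrogens = 23.
Molecular formula: C16H23IN2O5

C16H23IN2O5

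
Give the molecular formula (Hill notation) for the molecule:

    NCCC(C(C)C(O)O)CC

Heavy atoms from the SMILES: 8 C, 1 N, 2 O.
Implicit hydrogens by atom environment:
  3 × C: 2 H each → 6
  3 × C: 1 H each → 3
  2 × C: 3 H each → 6
  2 × O: 1 H each → 2
  1 × N: 2 H
  Total hydrogens = 19.
Molecular formula: C8H19NO2

C8H19NO2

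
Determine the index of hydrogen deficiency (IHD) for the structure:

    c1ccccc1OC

4

Molecular formula from the SMILES: C7H8O.
DoU = (2C + 2 + N − H − X)/2 = (2·7 + 2 + 0 − 8 − 0)/2 = 8/2 = 4.
(Structurally: 1 ring(s) + 3 π bond(s) = 4.)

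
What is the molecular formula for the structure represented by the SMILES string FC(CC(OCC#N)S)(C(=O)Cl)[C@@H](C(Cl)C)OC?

Heavy atoms from the SMILES: 10 C, 2 Cl, 1 F, 1 N, 3 O, 1 S.
Implicit hydrogens by atom environment:
  3 × C: 1 H each → 3
  3 × C: no H
  3 × O: no H
  2 × C: 3 H each → 6
  2 × C: 2 H each → 4
  2 × Cl: no H
  1 × F: no H
  1 × N: no H
  1 × S: 1 H
  Total hydrogens = 14.
Molecular formula: C10H14Cl2FNO3S

C10H14Cl2FNO3S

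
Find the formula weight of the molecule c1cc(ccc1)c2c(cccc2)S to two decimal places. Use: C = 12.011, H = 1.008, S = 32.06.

Molecular formula: C12H10S.
M = 12×12.011 + 10×1.008 + 1×32.06 = 186.27 g/mol.

186.27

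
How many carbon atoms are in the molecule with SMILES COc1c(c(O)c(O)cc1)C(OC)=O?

9

The symbol for carbon appears 9 times in the SMILES. Lowercase c denotes aromatic carbon and counts toward C.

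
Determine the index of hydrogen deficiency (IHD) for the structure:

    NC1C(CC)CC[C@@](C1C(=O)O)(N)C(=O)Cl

Molecular formula from the SMILES: C10H17ClN2O3.
DoU = (2C + 2 + N − H − X)/2 = (2·10 + 2 + 2 − 17 − 1)/2 = 6/2 = 3.
(Structurally: 1 ring(s) + 2 π bond(s) = 3.)

3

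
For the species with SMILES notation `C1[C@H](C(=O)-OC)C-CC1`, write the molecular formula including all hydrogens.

C7H12O2

Heavy atoms from the SMILES: 7 C, 2 O.
Implicit hydrogens by atom environment:
  4 × C: 2 H each → 8
  2 × O: no H
  1 × C: 3 H
  1 × C: 1 H
  1 × C: no H
  Total hydrogens = 12.
Molecular formula: C7H12O2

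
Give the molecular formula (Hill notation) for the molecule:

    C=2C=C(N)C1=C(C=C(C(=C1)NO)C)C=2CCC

C14H18N2O

Heavy atoms from the SMILES: 14 C, 2 N, 1 O.
Implicit hydrogens by atom environment:
  6 × C (aromatic): no H
  4 × C (aromatic): 1 H each → 4
  2 × C: 3 H each → 6
  2 × C: 2 H each → 4
  1 × N: 2 H
  1 × N: 1 H
  1 × O: 1 H
  Total hydrogens = 18.
Molecular formula: C14H18N2O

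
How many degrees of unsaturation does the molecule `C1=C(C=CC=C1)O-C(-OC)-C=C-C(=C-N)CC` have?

Molecular formula from the SMILES: C14H19NO2.
DoU = (2C + 2 + N − H − X)/2 = (2·14 + 2 + 1 − 19 − 0)/2 = 12/2 = 6.
(Structurally: 1 ring(s) + 5 π bond(s) = 6.)

6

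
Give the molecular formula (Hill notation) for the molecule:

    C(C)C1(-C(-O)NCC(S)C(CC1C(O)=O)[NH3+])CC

Heavy atoms from the SMILES: 12 C, 2 N, 3 O, 1 S.
Implicit hydrogens by atom environment:
  4 × C: 2 H each → 8
  4 × C: 1 H each → 4
  2 × C: 3 H each → 6
  2 × C: no H
  2 × O: 1 H each → 2
  1 × N (charge +1): 3 H
  1 × N: 1 H
  1 × O: no H
  1 × S: 1 H
  Total hydrogens = 25.
Net charge +1.
Molecular formula: C12H25N2O3S+

C12H25N2O3S+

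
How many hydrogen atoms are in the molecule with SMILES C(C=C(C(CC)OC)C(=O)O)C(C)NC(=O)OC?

21

Hydrogens are implicit in SMILES; fill each atom to its normal valence:
  4 × C: 3 H each → 12
  4 × O: no H
  3 × C: 1 H each → 3
  3 × C: no H
  2 × C: 2 H each → 4
  1 × N: 1 H
  1 × O: 1 H
  Total hydrogens = 21.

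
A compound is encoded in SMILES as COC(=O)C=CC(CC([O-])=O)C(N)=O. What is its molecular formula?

Heavy atoms from the SMILES: 8 C, 1 N, 5 O.
Implicit hydrogens by atom environment:
  4 × O: no H
  3 × C: 1 H each → 3
  3 × C: no H
  1 × C: 3 H
  1 × C: 2 H
  1 × N: 2 H
  1 × O (charge -1): no H
  Total hydrogens = 10.
Net charge -1.
Molecular formula: C8H10NO5-

C8H10NO5-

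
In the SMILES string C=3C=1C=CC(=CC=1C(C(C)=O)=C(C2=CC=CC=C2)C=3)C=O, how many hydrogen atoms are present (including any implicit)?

14

Hydrogens are implicit in SMILES; fill each atom to its normal valence:
  10 × C (aromatic): 1 H each → 10
  6 × C (aromatic): no H
  2 × O: no H
  1 × C: 3 H
  1 × C: 1 H
  1 × C: no H
  Total hydrogens = 14.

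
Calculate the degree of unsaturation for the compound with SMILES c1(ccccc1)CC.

4

Molecular formula from the SMILES: C8H10.
DoU = (2C + 2 + N − H − X)/2 = (2·8 + 2 + 0 − 10 − 0)/2 = 8/2 = 4.
(Structurally: 1 ring(s) + 3 π bond(s) = 4.)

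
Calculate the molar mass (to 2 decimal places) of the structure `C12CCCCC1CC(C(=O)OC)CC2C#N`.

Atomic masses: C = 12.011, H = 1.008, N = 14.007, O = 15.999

221.30

Molecular formula: C13H19NO2.
M = 13×12.011 + 19×1.008 + 1×14.007 + 2×15.999 = 221.30 g/mol.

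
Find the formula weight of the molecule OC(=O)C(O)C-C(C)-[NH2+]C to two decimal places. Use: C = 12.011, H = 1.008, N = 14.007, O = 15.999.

148.18

Molecular formula: C6H14NO3+.
M = 6×12.011 + 14×1.008 + 1×14.007 + 3×15.999 = 148.18 g/mol.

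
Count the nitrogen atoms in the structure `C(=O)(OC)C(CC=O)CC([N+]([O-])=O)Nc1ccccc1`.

The symbol for nitrogen appears 2 times in the SMILES.

2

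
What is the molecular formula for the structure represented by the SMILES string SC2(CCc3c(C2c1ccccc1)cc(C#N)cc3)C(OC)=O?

C19H17NO2S

Heavy atoms from the SMILES: 19 C, 1 N, 2 O, 1 S.
Implicit hydrogens by atom environment:
  8 × C (aromatic): 1 H each → 8
  4 × C (aromatic): no H
  3 × C: no H
  2 × C: 2 H each → 4
  2 × O: no H
  1 × C: 3 H
  1 × C: 1 H
  1 × N: no H
  1 × S: 1 H
  Total hydrogens = 17.
Molecular formula: C19H17NO2S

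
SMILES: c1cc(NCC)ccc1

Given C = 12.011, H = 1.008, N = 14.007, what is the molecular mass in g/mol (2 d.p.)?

Molecular formula: C8H11N.
M = 8×12.011 + 11×1.008 + 1×14.007 = 121.18 g/mol.

121.18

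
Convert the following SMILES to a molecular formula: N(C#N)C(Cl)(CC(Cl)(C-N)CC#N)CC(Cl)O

Heavy atoms from the SMILES: 9 C, 3 Cl, 4 N, 1 O.
Implicit hydrogens by atom environment:
  4 × C: 2 H each → 8
  4 × C: no H
  3 × Cl: no H
  2 × N: no H
  1 × C: 1 H
  1 × N: 2 H
  1 × N: 1 H
  1 × O: 1 H
  Total hydrogens = 13.
Molecular formula: C9H13Cl3N4O

C9H13Cl3N4O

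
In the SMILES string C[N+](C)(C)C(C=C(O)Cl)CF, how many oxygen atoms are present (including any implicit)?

1

The symbol for oxygen appears 1 time in the SMILES.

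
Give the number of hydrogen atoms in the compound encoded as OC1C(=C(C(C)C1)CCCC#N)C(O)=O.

Hydrogens are implicit in SMILES; fill each atom to its normal valence:
  4 × C: 2 H each → 8
  4 × C: no H
  2 × C: 1 H each → 2
  2 × O: 1 H each → 2
  1 × C: 3 H
  1 × N: no H
  1 × O: no H
  Total hydrogens = 15.

15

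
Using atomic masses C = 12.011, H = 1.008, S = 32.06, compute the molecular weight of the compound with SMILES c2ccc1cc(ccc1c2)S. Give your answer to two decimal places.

160.23

Molecular formula: C10H8S.
M = 10×12.011 + 8×1.008 + 1×32.06 = 160.23 g/mol.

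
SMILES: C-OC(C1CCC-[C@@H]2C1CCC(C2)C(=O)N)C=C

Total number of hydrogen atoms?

Hydrogens are implicit in SMILES; fill each atom to its normal valence:
  7 × C: 2 H each → 14
  6 × C: 1 H each → 6
  2 × O: no H
  1 × C: 3 H
  1 × C: no H
  1 × N: 2 H
  Total hydrogens = 25.

25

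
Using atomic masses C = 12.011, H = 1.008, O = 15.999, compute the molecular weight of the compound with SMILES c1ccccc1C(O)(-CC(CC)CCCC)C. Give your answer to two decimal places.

Molecular formula: C16H26O.
M = 16×12.011 + 26×1.008 + 1×15.999 = 234.38 g/mol.

234.38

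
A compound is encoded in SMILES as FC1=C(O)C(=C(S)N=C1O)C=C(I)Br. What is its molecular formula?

C7H4BrFINO2S

Heavy atoms from the SMILES: 1 Br, 7 C, 1 F, 1 I, 1 N, 2 O, 1 S.
Implicit hydrogens by atom environment:
  5 × C (aromatic): no H
  2 × O: 1 H each → 2
  1 × Br: no H
  1 × C: 1 H
  1 × C: no H
  1 × F: no H
  1 × I: no H
  1 × N (aromatic): no H
  1 × S: 1 H
  Total hydrogens = 4.
Molecular formula: C7H4BrFINO2S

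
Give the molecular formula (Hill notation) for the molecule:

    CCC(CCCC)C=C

Heavy atoms from the SMILES: 9 C.
Implicit hydrogens by atom environment:
  5 × C: 2 H each → 10
  2 × C: 3 H each → 6
  2 × C: 1 H each → 2
  Total hydrogens = 18.
Molecular formula: C9H18

C9H18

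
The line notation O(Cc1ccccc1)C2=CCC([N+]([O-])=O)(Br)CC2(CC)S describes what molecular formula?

Heavy atoms from the SMILES: 1 Br, 15 C, 1 N, 3 O, 1 S.
Implicit hydrogens by atom environment:
  5 × C (aromatic): 1 H each → 5
  4 × C: 2 H each → 8
  3 × C: no H
  2 × O: no H
  1 × Br: no H
  1 × C: 3 H
  1 × C: 1 H
  1 × C (aromatic): no H
  1 × N (charge +1): no H
  1 × O (charge -1): no H
  1 × S: 1 H
  Total hydrogens = 18.
Molecular formula: C15H18BrNO3S

C15H18BrNO3S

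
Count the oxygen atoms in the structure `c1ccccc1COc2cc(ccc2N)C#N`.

1

The symbol for oxygen appears 1 time in the SMILES.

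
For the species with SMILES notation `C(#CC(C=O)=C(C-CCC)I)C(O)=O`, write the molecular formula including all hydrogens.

C10H11IO3

Heavy atoms from the SMILES: 10 C, 1 I, 3 O.
Implicit hydrogens by atom environment:
  5 × C: no H
  3 × C: 2 H each → 6
  2 × O: no H
  1 × C: 3 H
  1 × C: 1 H
  1 × I: no H
  1 × O: 1 H
  Total hydrogens = 11.
Molecular formula: C10H11IO3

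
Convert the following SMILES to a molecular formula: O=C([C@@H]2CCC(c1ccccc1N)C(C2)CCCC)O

C17H25NO2

Heavy atoms from the SMILES: 17 C, 1 N, 2 O.
Implicit hydrogens by atom environment:
  6 × C: 2 H each → 12
  4 × C (aromatic): 1 H each → 4
  3 × C: 1 H each → 3
  2 × C (aromatic): no H
  1 × C: 3 H
  1 × C: no H
  1 × N: 2 H
  1 × O: 1 H
  1 × O: no H
  Total hydrogens = 25.
Molecular formula: C17H25NO2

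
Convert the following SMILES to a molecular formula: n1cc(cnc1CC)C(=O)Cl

C7H7ClN2O

Heavy atoms from the SMILES: 7 C, 1 Cl, 2 N, 1 O.
Implicit hydrogens by atom environment:
  2 × C (aromatic): 1 H each → 2
  2 × C (aromatic): no H
  2 × N (aromatic): no H
  1 × C: 3 H
  1 × C: 2 H
  1 × C: no H
  1 × Cl: no H
  1 × O: no H
  Total hydrogens = 7.
Molecular formula: C7H7ClN2O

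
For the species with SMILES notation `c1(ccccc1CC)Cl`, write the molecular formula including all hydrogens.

C8H9Cl

Heavy atoms from the SMILES: 8 C, 1 Cl.
Implicit hydrogens by atom environment:
  4 × C (aromatic): 1 H each → 4
  2 × C (aromatic): no H
  1 × C: 3 H
  1 × C: 2 H
  1 × Cl: no H
  Total hydrogens = 9.
Molecular formula: C8H9Cl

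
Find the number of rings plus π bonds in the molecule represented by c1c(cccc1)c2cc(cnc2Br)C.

8

Molecular formula from the SMILES: C12H10BrN.
DoU = (2C + 2 + N − H − X)/2 = (2·12 + 2 + 1 − 10 − 1)/2 = 16/2 = 8.
(Structurally: 2 ring(s) + 6 π bond(s) = 8.)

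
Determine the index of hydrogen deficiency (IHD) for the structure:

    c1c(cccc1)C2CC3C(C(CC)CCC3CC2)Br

Molecular formula from the SMILES: C18H25Br.
DoU = (2C + 2 + N − H − X)/2 = (2·18 + 2 + 0 − 25 − 1)/2 = 12/2 = 6.
(Structurally: 3 ring(s) + 3 π bond(s) = 6.)

6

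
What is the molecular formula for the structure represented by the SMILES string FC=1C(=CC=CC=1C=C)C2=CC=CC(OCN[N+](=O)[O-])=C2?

Heavy atoms from the SMILES: 15 C, 1 F, 2 N, 3 O.
Implicit hydrogens by atom environment:
  7 × C (aromatic): 1 H each → 7
  5 × C (aromatic): no H
  2 × C: 2 H each → 4
  2 × O: no H
  1 × C: 1 H
  1 × F: no H
  1 × N: 1 H
  1 × N (charge +1): no H
  1 × O (charge -1): no H
  Total hydrogens = 13.
Molecular formula: C15H13FN2O3

C15H13FN2O3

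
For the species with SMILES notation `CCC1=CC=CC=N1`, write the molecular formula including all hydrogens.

C7H9N

Heavy atoms from the SMILES: 7 C, 1 N.
Implicit hydrogens by atom environment:
  4 × C (aromatic): 1 H each → 4
  1 × C: 3 H
  1 × C: 2 H
  1 × C (aromatic): no H
  1 × N (aromatic): no H
  Total hydrogens = 9.
Molecular formula: C7H9N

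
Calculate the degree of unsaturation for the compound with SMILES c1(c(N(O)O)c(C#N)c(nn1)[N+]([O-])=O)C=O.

8

Molecular formula from the SMILES: C6H3N5O5.
DoU = (2C + 2 + N − H − X)/2 = (2·6 + 2 + 5 − 3 − 0)/2 = 16/2 = 8.
(Structurally: 1 ring(s) + 7 π bond(s) = 8.)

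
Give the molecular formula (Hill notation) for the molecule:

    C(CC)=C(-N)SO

Heavy atoms from the SMILES: 4 C, 1 N, 1 O, 1 S.
Implicit hydrogens by atom environment:
  1 × C: 3 H
  1 × C: 2 H
  1 × C: 1 H
  1 × C: no H
  1 × N: 2 H
  1 × O: 1 H
  1 × S: no H
  Total hydrogens = 9.
Molecular formula: C4H9NOS

C4H9NOS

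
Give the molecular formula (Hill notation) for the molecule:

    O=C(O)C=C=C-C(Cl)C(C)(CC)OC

Heavy atoms from the SMILES: 10 C, 1 Cl, 3 O.
Implicit hydrogens by atom environment:
  3 × C: 3 H each → 9
  3 × C: 1 H each → 3
  3 × C: no H
  2 × O: no H
  1 × C: 2 H
  1 × Cl: no H
  1 × O: 1 H
  Total hydrogens = 15.
Molecular formula: C10H15ClO3

C10H15ClO3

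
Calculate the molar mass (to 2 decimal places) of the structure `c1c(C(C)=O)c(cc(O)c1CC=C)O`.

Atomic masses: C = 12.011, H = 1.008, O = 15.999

192.21

Molecular formula: C11H12O3.
M = 11×12.011 + 12×1.008 + 3×15.999 = 192.21 g/mol.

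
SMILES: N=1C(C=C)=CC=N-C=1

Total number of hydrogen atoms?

6

Hydrogens are implicit in SMILES; fill each atom to its normal valence:
  3 × C (aromatic): 1 H each → 3
  2 × N (aromatic): no H
  1 × C: 2 H
  1 × C: 1 H
  1 × C (aromatic): no H
  Total hydrogens = 6.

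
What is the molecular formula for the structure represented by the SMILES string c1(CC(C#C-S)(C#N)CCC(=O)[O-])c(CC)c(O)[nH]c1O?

C14H15N2O4S-

Heavy atoms from the SMILES: 14 C, 2 N, 4 O, 1 S.
Implicit hydrogens by atom environment:
  5 × C: no H
  4 × C: 2 H each → 8
  4 × C (aromatic): no H
  2 × O: 1 H each → 2
  1 × C: 3 H
  1 × N (aromatic): 1 H
  1 × N: no H
  1 × O: no H
  1 × O (charge -1): no H
  1 × S: 1 H
  Total hydrogens = 15.
Net charge -1.
Molecular formula: C14H15N2O4S-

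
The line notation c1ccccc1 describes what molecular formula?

Heavy atoms from the SMILES: 6 C.
Implicit hydrogens by atom environment:
  6 × C (aromatic): 1 H each → 6
  Total hydrogens = 6.
Molecular formula: C6H6

C6H6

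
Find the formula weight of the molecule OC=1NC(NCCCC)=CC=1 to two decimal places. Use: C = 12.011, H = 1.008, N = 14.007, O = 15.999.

Molecular formula: C8H14N2O.
M = 8×12.011 + 14×1.008 + 2×14.007 + 1×15.999 = 154.21 g/mol.

154.21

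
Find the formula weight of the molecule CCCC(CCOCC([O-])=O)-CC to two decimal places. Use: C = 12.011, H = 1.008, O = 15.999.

Molecular formula: C10H19O3-.
M = 10×12.011 + 19×1.008 + 3×15.999 = 187.26 g/mol.

187.26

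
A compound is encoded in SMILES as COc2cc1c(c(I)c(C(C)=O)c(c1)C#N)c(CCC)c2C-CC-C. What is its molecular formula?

Heavy atoms from the SMILES: 21 C, 1 I, 1 N, 2 O.
Implicit hydrogens by atom environment:
  8 × C (aromatic): no H
  5 × C: 2 H each → 10
  4 × C: 3 H each → 12
  2 × C (aromatic): 1 H each → 2
  2 × C: no H
  2 × O: no H
  1 × I: no H
  1 × N: no H
  Total hydrogens = 24.
Molecular formula: C21H24INO2

C21H24INO2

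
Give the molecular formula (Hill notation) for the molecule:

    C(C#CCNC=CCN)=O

C7H10N2O

Heavy atoms from the SMILES: 7 C, 2 N, 1 O.
Implicit hydrogens by atom environment:
  3 × C: 1 H each → 3
  2 × C: 2 H each → 4
  2 × C: no H
  1 × N: 2 H
  1 × N: 1 H
  1 × O: no H
  Total hydrogens = 10.
Molecular formula: C7H10N2O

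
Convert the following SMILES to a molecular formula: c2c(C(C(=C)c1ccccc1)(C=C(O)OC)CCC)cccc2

Heavy atoms from the SMILES: 21 C, 2 O.
Implicit hydrogens by atom environment:
  10 × C (aromatic): 1 H each → 10
  3 × C: 2 H each → 6
  3 × C: no H
  2 × C: 3 H each → 6
  2 × C (aromatic): no H
  1 × C: 1 H
  1 × O: 1 H
  1 × O: no H
  Total hydrogens = 24.
Molecular formula: C21H24O2

C21H24O2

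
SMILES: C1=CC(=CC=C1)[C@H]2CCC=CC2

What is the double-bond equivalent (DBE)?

Molecular formula from the SMILES: C12H14.
DoU = (2C + 2 + N − H − X)/2 = (2·12 + 2 + 0 − 14 − 0)/2 = 12/2 = 6.
(Structurally: 2 ring(s) + 4 π bond(s) = 6.)

6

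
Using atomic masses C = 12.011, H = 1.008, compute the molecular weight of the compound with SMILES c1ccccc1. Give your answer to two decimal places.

78.11

Molecular formula: C6H6.
M = 6×12.011 + 6×1.008 = 78.11 g/mol.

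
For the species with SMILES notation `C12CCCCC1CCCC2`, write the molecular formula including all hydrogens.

Heavy atoms from the SMILES: 10 C.
Implicit hydrogens by atom environment:
  8 × C: 2 H each → 16
  2 × C: 1 H each → 2
  Total hydrogens = 18.
Molecular formula: C10H18

C10H18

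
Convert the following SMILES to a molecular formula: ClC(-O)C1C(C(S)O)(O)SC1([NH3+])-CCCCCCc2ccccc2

C17H27ClNO3S2+

Heavy atoms from the SMILES: 17 C, 1 Cl, 1 N, 3 O, 2 S.
Implicit hydrogens by atom environment:
  6 × C: 2 H each → 12
  5 × C (aromatic): 1 H each → 5
  3 × C: 1 H each → 3
  3 × O: 1 H each → 3
  2 × C: no H
  1 × C (aromatic): no H
  1 × Cl: no H
  1 × N (charge +1): 3 H
  1 × S: 1 H
  1 × S: no H
  Total hydrogens = 27.
Net charge +1.
Molecular formula: C17H27ClNO3S2+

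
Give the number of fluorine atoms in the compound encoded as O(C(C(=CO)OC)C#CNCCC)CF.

1

The symbol for fluorine appears 1 time in the SMILES.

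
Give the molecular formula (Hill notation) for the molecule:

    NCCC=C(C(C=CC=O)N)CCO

C10H18N2O2

Heavy atoms from the SMILES: 10 C, 2 N, 2 O.
Implicit hydrogens by atom environment:
  5 × C: 1 H each → 5
  4 × C: 2 H each → 8
  2 × N: 2 H each → 4
  1 × C: no H
  1 × O: 1 H
  1 × O: no H
  Total hydrogens = 18.
Molecular formula: C10H18N2O2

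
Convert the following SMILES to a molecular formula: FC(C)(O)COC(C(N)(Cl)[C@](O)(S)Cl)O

Heavy atoms from the SMILES: 6 C, 2 Cl, 1 F, 1 N, 4 O, 1 S.
Implicit hydrogens by atom environment:
  3 × C: no H
  3 × O: 1 H each → 3
  2 × Cl: no H
  1 × C: 3 H
  1 × C: 2 H
  1 × C: 1 H
  1 × F: no H
  1 × N: 2 H
  1 × O: no H
  1 × S: 1 H
  Total hydrogens = 12.
Molecular formula: C6H12Cl2FNO4S

C6H12Cl2FNO4S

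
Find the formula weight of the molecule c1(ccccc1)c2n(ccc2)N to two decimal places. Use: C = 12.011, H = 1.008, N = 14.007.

Molecular formula: C10H10N2.
M = 10×12.011 + 10×1.008 + 2×14.007 = 158.20 g/mol.

158.20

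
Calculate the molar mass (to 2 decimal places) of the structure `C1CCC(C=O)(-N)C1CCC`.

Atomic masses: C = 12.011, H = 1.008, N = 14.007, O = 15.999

Molecular formula: C9H17NO.
M = 9×12.011 + 17×1.008 + 1×14.007 + 1×15.999 = 155.24 g/mol.

155.24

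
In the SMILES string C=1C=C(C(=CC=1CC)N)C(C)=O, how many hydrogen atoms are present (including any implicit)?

13

Hydrogens are implicit in SMILES; fill each atom to its normal valence:
  3 × C (aromatic): 1 H each → 3
  3 × C (aromatic): no H
  2 × C: 3 H each → 6
  1 × C: 2 H
  1 × C: no H
  1 × N: 2 H
  1 × O: no H
  Total hydrogens = 13.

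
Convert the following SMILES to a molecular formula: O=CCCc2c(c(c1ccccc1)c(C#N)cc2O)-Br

C16H12BrNO2

Heavy atoms from the SMILES: 1 Br, 16 C, 1 N, 2 O.
Implicit hydrogens by atom environment:
  6 × C (aromatic): 1 H each → 6
  6 × C (aromatic): no H
  2 × C: 2 H each → 4
  1 × Br: no H
  1 × C: 1 H
  1 × C: no H
  1 × N: no H
  1 × O: 1 H
  1 × O: no H
  Total hydrogens = 12.
Molecular formula: C16H12BrNO2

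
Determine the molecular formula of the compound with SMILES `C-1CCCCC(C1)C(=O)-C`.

Heavy atoms from the SMILES: 9 C, 1 O.
Implicit hydrogens by atom environment:
  6 × C: 2 H each → 12
  1 × C: 3 H
  1 × C: 1 H
  1 × C: no H
  1 × O: no H
  Total hydrogens = 16.
Molecular formula: C9H16O

C9H16O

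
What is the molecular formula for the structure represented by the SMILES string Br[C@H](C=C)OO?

Heavy atoms from the SMILES: 1 Br, 3 C, 2 O.
Implicit hydrogens by atom environment:
  2 × C: 1 H each → 2
  1 × Br: no H
  1 × C: 2 H
  1 × O: 1 H
  1 × O: no H
  Total hydrogens = 5.
Molecular formula: C3H5BrO2

C3H5BrO2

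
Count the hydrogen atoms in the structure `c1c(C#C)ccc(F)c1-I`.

4

Hydrogens are implicit in SMILES; fill each atom to its normal valence:
  3 × C (aromatic): 1 H each → 3
  3 × C (aromatic): no H
  1 × C: 1 H
  1 × C: no H
  1 × F: no H
  1 × I: no H
  Total hydrogens = 4.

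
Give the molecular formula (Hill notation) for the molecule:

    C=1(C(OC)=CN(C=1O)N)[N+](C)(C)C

C8H16N3O2+

Heavy atoms from the SMILES: 8 C, 3 N, 2 O.
Implicit hydrogens by atom environment:
  4 × C: 3 H each → 12
  3 × C (aromatic): no H
  1 × C (aromatic): 1 H
  1 × N: 2 H
  1 × N (aromatic): no H
  1 × N (charge +1): no H
  1 × O: 1 H
  1 × O: no H
  Total hydrogens = 16.
Net charge +1.
Molecular formula: C8H16N3O2+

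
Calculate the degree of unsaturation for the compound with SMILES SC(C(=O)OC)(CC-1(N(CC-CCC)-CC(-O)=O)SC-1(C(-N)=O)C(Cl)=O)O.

5

Molecular formula from the SMILES: C15H23ClN2O7S2.
DoU = (2C + 2 + N − H − X)/2 = (2·15 + 2 + 2 − 23 − 1)/2 = 10/2 = 5.
(Structurally: 1 ring(s) + 4 π bond(s) = 5.)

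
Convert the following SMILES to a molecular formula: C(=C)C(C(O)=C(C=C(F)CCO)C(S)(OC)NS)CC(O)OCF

Heavy atoms from the SMILES: 14 C, 2 F, 1 N, 5 O, 2 S.
Implicit hydrogens by atom environment:
  5 × C: 2 H each → 10
  4 × C: 1 H each → 4
  4 × C: no H
  3 × O: 1 H each → 3
  2 × F: no H
  2 × O: no H
  2 × S: 1 H each → 2
  1 × C: 3 H
  1 × N: 1 H
  Total hydrogens = 23.
Molecular formula: C14H23F2NO5S2

C14H23F2NO5S2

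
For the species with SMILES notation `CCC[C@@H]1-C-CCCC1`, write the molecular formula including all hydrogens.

Heavy atoms from the SMILES: 9 C.
Implicit hydrogens by atom environment:
  7 × C: 2 H each → 14
  1 × C: 3 H
  1 × C: 1 H
  Total hydrogens = 18.
Molecular formula: C9H18

C9H18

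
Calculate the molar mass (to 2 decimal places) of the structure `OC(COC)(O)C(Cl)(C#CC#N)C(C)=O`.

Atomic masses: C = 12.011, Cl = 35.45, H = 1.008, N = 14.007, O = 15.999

Molecular formula: C9H10ClNO4.
M = 9×12.011 + 1×35.45 + 10×1.008 + 1×14.007 + 4×15.999 = 231.63 g/mol.

231.63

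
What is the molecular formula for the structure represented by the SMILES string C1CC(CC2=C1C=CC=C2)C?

C11H14

Heavy atoms from the SMILES: 11 C.
Implicit hydrogens by atom environment:
  4 × C (aromatic): 1 H each → 4
  3 × C: 2 H each → 6
  2 × C (aromatic): no H
  1 × C: 3 H
  1 × C: 1 H
  Total hydrogens = 14.
Molecular formula: C11H14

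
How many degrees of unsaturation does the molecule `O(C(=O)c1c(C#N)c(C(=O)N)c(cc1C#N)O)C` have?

Molecular formula from the SMILES: C11H7N3O4.
DoU = (2C + 2 + N − H − X)/2 = (2·11 + 2 + 3 − 7 − 0)/2 = 20/2 = 10.
(Structurally: 1 ring(s) + 9 π bond(s) = 10.)

10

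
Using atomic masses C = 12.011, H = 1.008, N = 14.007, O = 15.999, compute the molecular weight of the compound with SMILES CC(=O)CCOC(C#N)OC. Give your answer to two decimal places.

Molecular formula: C7H11NO3.
M = 7×12.011 + 11×1.008 + 1×14.007 + 3×15.999 = 157.17 g/mol.

157.17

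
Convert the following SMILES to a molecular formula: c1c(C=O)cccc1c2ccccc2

Heavy atoms from the SMILES: 13 C, 1 O.
Implicit hydrogens by atom environment:
  9 × C (aromatic): 1 H each → 9
  3 × C (aromatic): no H
  1 × C: 1 H
  1 × O: no H
  Total hydrogens = 10.
Molecular formula: C13H10O

C13H10O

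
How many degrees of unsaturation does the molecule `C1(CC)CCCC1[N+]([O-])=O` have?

Molecular formula from the SMILES: C7H13NO2.
DoU = (2C + 2 + N − H − X)/2 = (2·7 + 2 + 1 − 13 − 0)/2 = 4/2 = 2.
(Structurally: 1 ring(s) + 1 π bond(s) = 2.)

2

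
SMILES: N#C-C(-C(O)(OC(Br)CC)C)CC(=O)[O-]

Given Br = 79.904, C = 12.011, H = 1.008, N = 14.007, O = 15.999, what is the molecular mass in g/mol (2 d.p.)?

279.11

Molecular formula: C9H13BrNO4-.
M = 1×79.904 + 9×12.011 + 13×1.008 + 1×14.007 + 4×15.999 = 279.11 g/mol.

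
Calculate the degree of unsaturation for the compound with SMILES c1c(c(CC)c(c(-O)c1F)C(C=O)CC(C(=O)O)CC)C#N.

Molecular formula from the SMILES: C16H18FNO4.
DoU = (2C + 2 + N − H − X)/2 = (2·16 + 2 + 1 − 18 − 1)/2 = 16/2 = 8.
(Structurally: 1 ring(s) + 7 π bond(s) = 8.)

8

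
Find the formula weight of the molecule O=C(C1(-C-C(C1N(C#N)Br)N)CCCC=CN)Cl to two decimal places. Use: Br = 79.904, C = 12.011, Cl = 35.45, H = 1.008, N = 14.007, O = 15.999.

335.63

Molecular formula: C11H16BrClN4O.
M = 1×79.904 + 11×12.011 + 1×35.45 + 16×1.008 + 4×14.007 + 1×15.999 = 335.63 g/mol.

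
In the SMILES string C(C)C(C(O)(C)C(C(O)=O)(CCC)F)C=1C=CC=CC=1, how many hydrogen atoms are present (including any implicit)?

23

Hydrogens are implicit in SMILES; fill each atom to its normal valence:
  5 × C (aromatic): 1 H each → 5
  3 × C: 3 H each → 9
  3 × C: 2 H each → 6
  3 × C: no H
  2 × O: 1 H each → 2
  1 × C: 1 H
  1 × C (aromatic): no H
  1 × F: no H
  1 × O: no H
  Total hydrogens = 23.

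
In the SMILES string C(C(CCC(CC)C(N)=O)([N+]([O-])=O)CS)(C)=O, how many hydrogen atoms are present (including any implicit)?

Hydrogens are implicit in SMILES; fill each atom to its normal valence:
  4 × C: 2 H each → 8
  3 × C: no H
  3 × O: no H
  2 × C: 3 H each → 6
  1 × C: 1 H
  1 × N: 2 H
  1 × N (charge +1): no H
  1 × O (charge -1): no H
  1 × S: 1 H
  Total hydrogens = 18.

18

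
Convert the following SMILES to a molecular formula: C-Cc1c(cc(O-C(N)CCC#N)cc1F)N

Heavy atoms from the SMILES: 12 C, 1 F, 3 N, 1 O.
Implicit hydrogens by atom environment:
  4 × C (aromatic): no H
  3 × C: 2 H each → 6
  2 × C (aromatic): 1 H each → 2
  2 × N: 2 H each → 4
  1 × C: 3 H
  1 × C: 1 H
  1 × C: no H
  1 × F: no H
  1 × N: no H
  1 × O: no H
  Total hydrogens = 16.
Molecular formula: C12H16FN3O

C12H16FN3O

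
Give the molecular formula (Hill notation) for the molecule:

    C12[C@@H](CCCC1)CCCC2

Heavy atoms from the SMILES: 10 C.
Implicit hydrogens by atom environment:
  8 × C: 2 H each → 16
  2 × C: 1 H each → 2
  Total hydrogens = 18.
Molecular formula: C10H18

C10H18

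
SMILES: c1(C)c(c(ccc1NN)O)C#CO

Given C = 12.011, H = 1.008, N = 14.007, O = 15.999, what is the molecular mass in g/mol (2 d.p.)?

178.19

Molecular formula: C9H10N2O2.
M = 9×12.011 + 10×1.008 + 2×14.007 + 2×15.999 = 178.19 g/mol.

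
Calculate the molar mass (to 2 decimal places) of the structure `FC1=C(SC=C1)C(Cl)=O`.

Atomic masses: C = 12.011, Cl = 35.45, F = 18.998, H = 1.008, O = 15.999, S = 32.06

Molecular formula: C5H2ClFOS.
M = 5×12.011 + 1×35.45 + 1×18.998 + 2×1.008 + 1×15.999 + 1×32.06 = 164.58 g/mol.

164.58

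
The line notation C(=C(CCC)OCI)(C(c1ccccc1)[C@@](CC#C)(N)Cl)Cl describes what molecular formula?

C17H20Cl2INO

Heavy atoms from the SMILES: 17 C, 2 Cl, 1 I, 1 N, 1 O.
Implicit hydrogens by atom environment:
  5 × C (aromatic): 1 H each → 5
  4 × C: 2 H each → 8
  4 × C: no H
  2 × C: 1 H each → 2
  2 × Cl: no H
  1 × C: 3 H
  1 × C (aromatic): no H
  1 × I: no H
  1 × N: 2 H
  1 × O: no H
  Total hydrogens = 20.
Molecular formula: C17H20Cl2INO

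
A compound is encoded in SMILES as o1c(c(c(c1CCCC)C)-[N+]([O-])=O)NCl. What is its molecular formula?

C9H13ClN2O3

Heavy atoms from the SMILES: 9 C, 1 Cl, 2 N, 3 O.
Implicit hydrogens by atom environment:
  4 × C (aromatic): no H
  3 × C: 2 H each → 6
  2 × C: 3 H each → 6
  1 × Cl: no H
  1 × N: 1 H
  1 × N (charge +1): no H
  1 × O (aromatic): no H
  1 × O: no H
  1 × O (charge -1): no H
  Total hydrogens = 13.
Molecular formula: C9H13ClN2O3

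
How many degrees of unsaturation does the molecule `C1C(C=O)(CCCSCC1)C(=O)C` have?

Molecular formula from the SMILES: C10H16O2S.
DoU = (2C + 2 + N − H − X)/2 = (2·10 + 2 + 0 − 16 − 0)/2 = 6/2 = 3.
(Structurally: 1 ring(s) + 2 π bond(s) = 3.)

3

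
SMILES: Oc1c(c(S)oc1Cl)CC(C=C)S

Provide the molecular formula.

Heavy atoms from the SMILES: 8 C, 1 Cl, 2 O, 2 S.
Implicit hydrogens by atom environment:
  4 × C (aromatic): no H
  2 × C: 2 H each → 4
  2 × C: 1 H each → 2
  2 × S: 1 H each → 2
  1 × Cl: no H
  1 × O: 1 H
  1 × O (aromatic): no H
  Total hydrogens = 9.
Molecular formula: C8H9ClO2S2

C8H9ClO2S2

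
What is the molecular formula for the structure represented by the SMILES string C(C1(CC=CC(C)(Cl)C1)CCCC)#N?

Heavy atoms from the SMILES: 12 C, 1 Cl, 1 N.
Implicit hydrogens by atom environment:
  5 × C: 2 H each → 10
  3 × C: no H
  2 × C: 3 H each → 6
  2 × C: 1 H each → 2
  1 × Cl: no H
  1 × N: no H
  Total hydrogens = 18.
Molecular formula: C12H18ClN

C12H18ClN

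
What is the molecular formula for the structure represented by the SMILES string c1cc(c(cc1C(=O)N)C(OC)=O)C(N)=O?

Heavy atoms from the SMILES: 10 C, 2 N, 4 O.
Implicit hydrogens by atom environment:
  4 × O: no H
  3 × C (aromatic): 1 H each → 3
  3 × C (aromatic): no H
  3 × C: no H
  2 × N: 2 H each → 4
  1 × C: 3 H
  Total hydrogens = 10.
Molecular formula: C10H10N2O4

C10H10N2O4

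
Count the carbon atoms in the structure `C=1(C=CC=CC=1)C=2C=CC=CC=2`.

The symbol for carbon appears 12 times in the SMILES.

12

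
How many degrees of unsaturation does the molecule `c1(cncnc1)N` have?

4

Molecular formula from the SMILES: C4H5N3.
DoU = (2C + 2 + N − H − X)/2 = (2·4 + 2 + 3 − 5 − 0)/2 = 8/2 = 4.
(Structurally: 1 ring(s) + 3 π bond(s) = 4.)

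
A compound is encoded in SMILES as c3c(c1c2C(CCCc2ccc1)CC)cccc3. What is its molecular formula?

Heavy atoms from the SMILES: 18 C.
Implicit hydrogens by atom environment:
  8 × C (aromatic): 1 H each → 8
  4 × C: 2 H each → 8
  4 × C (aromatic): no H
  1 × C: 3 H
  1 × C: 1 H
  Total hydrogens = 20.
Molecular formula: C18H20

C18H20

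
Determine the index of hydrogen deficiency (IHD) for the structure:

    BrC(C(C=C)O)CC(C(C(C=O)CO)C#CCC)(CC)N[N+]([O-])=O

Molecular formula from the SMILES: C16H25BrN2O5.
DoU = (2C + 2 + N − H − X)/2 = (2·16 + 2 + 2 − 25 − 1)/2 = 10/2 = 5.
(Structurally: 0 ring(s) + 5 π bond(s) = 5.)

5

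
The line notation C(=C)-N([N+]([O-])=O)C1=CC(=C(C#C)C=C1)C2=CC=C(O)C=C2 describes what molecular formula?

Heavy atoms from the SMILES: 16 C, 2 N, 3 O.
Implicit hydrogens by atom environment:
  7 × C (aromatic): 1 H each → 7
  5 × C (aromatic): no H
  2 × C: 1 H each → 2
  1 × C: 2 H
  1 × C: no H
  1 × N: no H
  1 × N (charge +1): no H
  1 × O: 1 H
  1 × O: no H
  1 × O (charge -1): no H
  Total hydrogens = 12.
Molecular formula: C16H12N2O3

C16H12N2O3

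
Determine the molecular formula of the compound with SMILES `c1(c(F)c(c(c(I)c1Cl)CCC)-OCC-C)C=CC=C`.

Heavy atoms from the SMILES: 16 C, 1 Cl, 1 F, 1 I, 1 O.
Implicit hydrogens by atom environment:
  6 × C (aromatic): no H
  5 × C: 2 H each → 10
  3 × C: 1 H each → 3
  2 × C: 3 H each → 6
  1 × Cl: no H
  1 × F: no H
  1 × I: no H
  1 × O: no H
  Total hydrogens = 19.
Molecular formula: C16H19ClFIO

C16H19ClFIO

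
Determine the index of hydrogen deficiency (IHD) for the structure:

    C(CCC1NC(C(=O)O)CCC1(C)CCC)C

2

Molecular formula from the SMILES: C14H27NO2.
DoU = (2C + 2 + N − H − X)/2 = (2·14 + 2 + 1 − 27 − 0)/2 = 4/2 = 2.
(Structurally: 1 ring(s) + 1 π bond(s) = 2.)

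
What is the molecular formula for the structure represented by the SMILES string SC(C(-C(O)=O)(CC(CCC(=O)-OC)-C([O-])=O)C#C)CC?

Heavy atoms from the SMILES: 14 C, 6 O, 1 S.
Implicit hydrogens by atom environment:
  5 × C: no H
  4 × C: 2 H each → 8
  4 × O: no H
  3 × C: 1 H each → 3
  2 × C: 3 H each → 6
  1 × O: 1 H
  1 × O (charge -1): no H
  1 × S: 1 H
  Total hydrogens = 19.
Net charge -1.
Molecular formula: C14H19O6S-

C14H19O6S-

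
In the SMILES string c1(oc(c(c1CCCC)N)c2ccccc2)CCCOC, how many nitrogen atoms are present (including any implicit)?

1

The symbol for nitrogen appears 1 time in the SMILES.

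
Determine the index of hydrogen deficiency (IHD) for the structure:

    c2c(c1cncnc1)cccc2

Molecular formula from the SMILES: C10H8N2.
DoU = (2C + 2 + N − H − X)/2 = (2·10 + 2 + 2 − 8 − 0)/2 = 16/2 = 8.
(Structurally: 2 ring(s) + 6 π bond(s) = 8.)

8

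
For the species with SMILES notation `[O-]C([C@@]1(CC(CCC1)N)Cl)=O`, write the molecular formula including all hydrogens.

C7H11ClNO2-

Heavy atoms from the SMILES: 7 C, 1 Cl, 1 N, 2 O.
Implicit hydrogens by atom environment:
  4 × C: 2 H each → 8
  2 × C: no H
  1 × C: 1 H
  1 × Cl: no H
  1 × N: 2 H
  1 × O: no H
  1 × O (charge -1): no H
  Total hydrogens = 11.
Net charge -1.
Molecular formula: C7H11ClNO2-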